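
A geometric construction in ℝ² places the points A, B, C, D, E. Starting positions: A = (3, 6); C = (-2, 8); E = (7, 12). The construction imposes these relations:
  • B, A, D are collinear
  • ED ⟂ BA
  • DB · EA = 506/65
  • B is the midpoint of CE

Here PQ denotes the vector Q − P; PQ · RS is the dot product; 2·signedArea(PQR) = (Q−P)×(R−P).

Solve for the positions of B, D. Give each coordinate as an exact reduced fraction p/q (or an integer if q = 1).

B = (5/2, 10)
D = (151/65, 742/65)

1. B_x = 5/2  [B is the midpoint of CE]
2. B_y = 10  [B is the midpoint of CE]
   → B = (5/2, 10)
3. D_x = 151/65  [B, A, D are collinear ∩ ED ⟂ BA]
4. D_y = 742/65  [B, A, D are collinear ∩ ED ⟂ BA]
   → D = (151/65, 742/65)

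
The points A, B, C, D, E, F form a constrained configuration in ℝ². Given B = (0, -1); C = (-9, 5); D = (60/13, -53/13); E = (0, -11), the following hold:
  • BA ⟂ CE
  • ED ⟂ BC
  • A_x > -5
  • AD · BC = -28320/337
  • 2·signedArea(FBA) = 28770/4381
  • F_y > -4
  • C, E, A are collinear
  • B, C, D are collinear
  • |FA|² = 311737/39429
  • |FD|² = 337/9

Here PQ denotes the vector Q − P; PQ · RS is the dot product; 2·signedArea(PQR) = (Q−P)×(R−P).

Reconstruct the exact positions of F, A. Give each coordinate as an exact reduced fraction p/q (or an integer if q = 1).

1. A_x = -1440/337  [C, E, A are collinear ∩ BA ⟂ CE]
2. A_y = -1147/337  [C, E, A are collinear ∩ BA ⟂ CE]
   → A = (-1440/337, -1147/337)
3. F_x = -19/13  [line 810/337·x + -1440/337·y + -47490/4381 = 0 ∩ |FA|² = 311737/39429]
4. F_y = -131/39  [line 810/337·x + -1440/337·y + -47490/4381 = 0 ∩ |FA|² = 311737/39429]
   → F = (-19/13, -131/39)

A = (-1440/337, -1147/337)
F = (-19/13, -131/39)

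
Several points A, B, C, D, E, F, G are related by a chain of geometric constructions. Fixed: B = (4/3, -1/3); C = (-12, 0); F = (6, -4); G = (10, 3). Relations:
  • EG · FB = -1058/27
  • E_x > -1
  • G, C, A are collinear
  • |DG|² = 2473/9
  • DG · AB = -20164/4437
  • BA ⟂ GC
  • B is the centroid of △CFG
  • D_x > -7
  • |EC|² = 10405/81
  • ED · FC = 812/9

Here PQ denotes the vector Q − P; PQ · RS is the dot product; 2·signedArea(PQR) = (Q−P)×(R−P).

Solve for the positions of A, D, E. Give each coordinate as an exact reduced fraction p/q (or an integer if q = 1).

A = (1546/1479, 877/493)
D = (-6, -4/3)
E = (-2/3, 1/9)

1. A_x = 1546/1479  [G, C, A are collinear ∩ BA ⟂ GC]
2. A_y = 877/493  [G, C, A are collinear ∩ BA ⟂ GC]
   → A = (1546/1479, 877/493)
3. E_x = -2/3  [line 14/3·x + -11/3·y + 95/27 = 0 ∩ |EC|² = 10405/81]
4. E_y = 1/9  [line 14/3·x + -11/3·y + 95/27 = 0 ∩ |EC|² = 10405/81]
   → E = (-2/3, 1/9)
5. D_x = -6  [DG · AB = -20164/4437 ∩ ED · FC = 812/9]
6. D_y = -4/3  [DG · AB = -20164/4437 ∩ ED · FC = 812/9]
   → D = (-6, -4/3)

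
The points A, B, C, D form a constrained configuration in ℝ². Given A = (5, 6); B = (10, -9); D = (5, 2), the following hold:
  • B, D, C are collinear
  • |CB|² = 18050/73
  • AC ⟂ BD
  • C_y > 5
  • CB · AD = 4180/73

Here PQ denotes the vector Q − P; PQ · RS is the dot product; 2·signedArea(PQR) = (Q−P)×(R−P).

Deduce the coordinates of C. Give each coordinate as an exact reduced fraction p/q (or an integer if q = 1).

C = (255/73, 388/73)

1. C_x = 255/73  [B, D, C are collinear ∩ AC ⟂ BD]
2. C_y = 388/73  [B, D, C are collinear ∩ AC ⟂ BD]
   → C = (255/73, 388/73)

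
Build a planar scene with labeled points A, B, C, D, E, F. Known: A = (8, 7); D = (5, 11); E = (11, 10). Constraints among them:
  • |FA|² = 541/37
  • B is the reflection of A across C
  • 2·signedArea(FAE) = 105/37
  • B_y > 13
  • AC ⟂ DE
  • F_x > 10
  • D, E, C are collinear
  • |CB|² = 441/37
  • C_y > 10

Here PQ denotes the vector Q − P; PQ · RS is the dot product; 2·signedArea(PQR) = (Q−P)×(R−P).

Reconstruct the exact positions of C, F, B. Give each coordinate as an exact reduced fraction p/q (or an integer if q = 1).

1. C_x = 317/37  [D, E, C are collinear ∩ AC ⟂ DE]
2. C_y = 385/37  [D, E, C are collinear ∩ AC ⟂ DE]
   → C = (317/37, 385/37)
3. F_x = 377/37  [line -3·x + 3·y + 6/37 = 0 ∩ |FA|² = 541/37]
4. F_y = 375/37  [line -3·x + 3·y + 6/37 = 0 ∩ |FA|² = 541/37]
   → F = (377/37, 375/37)
5. B_x = 338/37  [B is the reflection of A across C]
6. B_y = 511/37  [B is the reflection of A across C]
   → B = (338/37, 511/37)

B = (338/37, 511/37)
C = (317/37, 385/37)
F = (377/37, 375/37)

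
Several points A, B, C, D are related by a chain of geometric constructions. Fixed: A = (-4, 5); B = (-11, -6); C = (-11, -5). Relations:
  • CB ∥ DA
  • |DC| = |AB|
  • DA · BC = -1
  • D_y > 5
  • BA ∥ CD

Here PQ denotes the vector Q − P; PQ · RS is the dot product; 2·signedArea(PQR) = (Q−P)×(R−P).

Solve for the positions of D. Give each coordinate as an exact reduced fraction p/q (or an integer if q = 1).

1. D_x = -4  [CB ∥ DA ∩ BA ∥ CD]
2. D_y = 6  [CB ∥ DA ∩ BA ∥ CD]
   → D = (-4, 6)

D = (-4, 6)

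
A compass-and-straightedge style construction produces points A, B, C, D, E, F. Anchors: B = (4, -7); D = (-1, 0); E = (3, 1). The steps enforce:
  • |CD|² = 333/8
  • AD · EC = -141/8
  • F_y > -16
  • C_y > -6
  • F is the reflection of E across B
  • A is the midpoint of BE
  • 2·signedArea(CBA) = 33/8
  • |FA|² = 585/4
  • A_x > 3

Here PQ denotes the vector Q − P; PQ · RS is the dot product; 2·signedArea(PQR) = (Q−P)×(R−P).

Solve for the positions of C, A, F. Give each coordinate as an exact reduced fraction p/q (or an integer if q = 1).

1. A_x = 7/2  [A is the midpoint of BE]
2. A_y = -3  [A is the midpoint of BE]
   → A = (7/2, -3)
3. F_x = 5  [F is the reflection of E across B]
4. F_y = -15  [F is the reflection of E across B]
   → F = (5, -15)
5. C_x = 11/4  [2·signedArea(CBA) = 33/8 ∩ AD · EC = -141/8]
6. C_y = -21/4  [2·signedArea(CBA) = 33/8 ∩ AD · EC = -141/8]
   → C = (11/4, -21/4)

A = (7/2, -3)
C = (11/4, -21/4)
F = (5, -15)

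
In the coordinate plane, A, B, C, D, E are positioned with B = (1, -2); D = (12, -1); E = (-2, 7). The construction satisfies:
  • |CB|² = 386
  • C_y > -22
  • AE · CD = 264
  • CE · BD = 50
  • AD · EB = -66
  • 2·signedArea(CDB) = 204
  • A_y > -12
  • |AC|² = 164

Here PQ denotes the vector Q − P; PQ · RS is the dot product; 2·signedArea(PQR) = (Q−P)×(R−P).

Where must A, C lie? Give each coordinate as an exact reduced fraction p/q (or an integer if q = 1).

A = (4, -11)
C = (-4, -21)

1. C_x = -4  [CE · BD = 50 ∩ 2·signedArea(CDB) = 204]
2. C_y = -21  [CE · BD = 50 ∩ 2·signedArea(CDB) = 204]
   → C = (-4, -21)
3. A_x = 4  [AE · CD = 264 ∩ AD · EB = -66]
4. A_y = -11  [AE · CD = 264 ∩ AD · EB = -66]
   → A = (4, -11)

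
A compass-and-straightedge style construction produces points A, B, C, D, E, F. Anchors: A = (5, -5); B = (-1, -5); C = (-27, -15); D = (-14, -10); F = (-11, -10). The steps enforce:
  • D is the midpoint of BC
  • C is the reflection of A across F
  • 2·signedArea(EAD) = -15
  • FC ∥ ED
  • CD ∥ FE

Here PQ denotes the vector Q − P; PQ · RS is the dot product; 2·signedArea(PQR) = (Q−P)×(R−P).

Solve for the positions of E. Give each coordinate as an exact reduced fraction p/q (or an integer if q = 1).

E = (2, -5)

1. E_x = 2  [FC ∥ ED ∩ CD ∥ FE]
2. E_y = -5  [FC ∥ ED ∩ CD ∥ FE]
   → E = (2, -5)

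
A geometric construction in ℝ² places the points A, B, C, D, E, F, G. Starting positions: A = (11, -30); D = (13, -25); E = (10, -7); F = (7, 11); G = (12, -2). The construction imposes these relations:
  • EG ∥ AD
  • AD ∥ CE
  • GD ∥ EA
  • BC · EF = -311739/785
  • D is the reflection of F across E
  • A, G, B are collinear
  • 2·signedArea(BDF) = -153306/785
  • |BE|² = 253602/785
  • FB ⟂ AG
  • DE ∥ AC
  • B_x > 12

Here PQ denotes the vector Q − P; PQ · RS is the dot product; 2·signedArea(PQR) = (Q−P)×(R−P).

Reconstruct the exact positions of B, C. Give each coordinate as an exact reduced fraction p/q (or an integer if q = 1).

B = (9779/785, 8482/785)
C = (8, -12)

1. B_x = 9779/785  [A, G, B are collinear ∩ FB ⟂ AG]
2. B_y = 8482/785  [A, G, B are collinear ∩ FB ⟂ AG]
   → B = (9779/785, 8482/785)
3. C_x = 8  [AD ∥ CE ∩ DE ∥ AC]
4. C_y = -12  [AD ∥ CE ∩ DE ∥ AC]
   → C = (8, -12)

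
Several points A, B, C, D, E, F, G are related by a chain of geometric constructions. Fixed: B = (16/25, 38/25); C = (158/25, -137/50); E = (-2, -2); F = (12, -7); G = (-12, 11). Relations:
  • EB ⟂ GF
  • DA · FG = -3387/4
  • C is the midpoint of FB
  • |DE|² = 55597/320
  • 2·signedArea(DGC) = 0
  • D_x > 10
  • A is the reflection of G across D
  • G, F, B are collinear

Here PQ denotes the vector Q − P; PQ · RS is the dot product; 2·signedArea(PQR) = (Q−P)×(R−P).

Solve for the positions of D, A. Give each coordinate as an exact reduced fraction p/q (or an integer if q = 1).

1. D_x = 529/50  [line 687/50·x + 458/25·y + -916/25 = 0 ∩ |DE|² = 55597/320]
2. D_y = -1187/200  [line 687/50·x + 458/25·y + -916/25 = 0 ∩ |DE|² = 55597/320]
   → D = (529/50, -1187/200)
3. A_x = 829/25  [A is the reflection of G across D]
4. A_y = -2287/100  [A is the reflection of G across D]
   → A = (829/25, -2287/100)

A = (829/25, -2287/100)
D = (529/50, -1187/200)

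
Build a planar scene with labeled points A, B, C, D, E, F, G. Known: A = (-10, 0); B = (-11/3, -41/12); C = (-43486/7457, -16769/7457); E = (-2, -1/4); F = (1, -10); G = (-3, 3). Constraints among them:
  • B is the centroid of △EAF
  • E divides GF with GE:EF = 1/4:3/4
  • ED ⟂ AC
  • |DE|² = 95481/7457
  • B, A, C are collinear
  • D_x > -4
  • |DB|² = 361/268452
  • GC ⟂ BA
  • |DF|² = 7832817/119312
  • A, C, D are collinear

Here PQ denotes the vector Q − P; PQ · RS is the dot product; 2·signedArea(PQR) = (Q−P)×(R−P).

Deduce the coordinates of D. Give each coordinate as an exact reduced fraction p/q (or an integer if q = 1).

1. D_x = -27583/7457  [A, C, D are collinear ∩ ED ⟂ AC]
2. D_y = -101393/29828  [A, C, D are collinear ∩ ED ⟂ AC]
   → D = (-27583/7457, -101393/29828)

D = (-27583/7457, -101393/29828)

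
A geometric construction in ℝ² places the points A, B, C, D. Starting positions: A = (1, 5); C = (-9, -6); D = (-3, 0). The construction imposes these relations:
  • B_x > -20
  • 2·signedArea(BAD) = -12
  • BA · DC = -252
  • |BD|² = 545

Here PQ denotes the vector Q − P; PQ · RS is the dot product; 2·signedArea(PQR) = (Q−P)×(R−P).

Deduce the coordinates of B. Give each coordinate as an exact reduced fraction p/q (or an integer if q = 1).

1. B_x = -19  [2·signedArea(BAD) = -12 ∩ BA · DC = -252]
2. B_y = -17  [2·signedArea(BAD) = -12 ∩ BA · DC = -252]
   → B = (-19, -17)

B = (-19, -17)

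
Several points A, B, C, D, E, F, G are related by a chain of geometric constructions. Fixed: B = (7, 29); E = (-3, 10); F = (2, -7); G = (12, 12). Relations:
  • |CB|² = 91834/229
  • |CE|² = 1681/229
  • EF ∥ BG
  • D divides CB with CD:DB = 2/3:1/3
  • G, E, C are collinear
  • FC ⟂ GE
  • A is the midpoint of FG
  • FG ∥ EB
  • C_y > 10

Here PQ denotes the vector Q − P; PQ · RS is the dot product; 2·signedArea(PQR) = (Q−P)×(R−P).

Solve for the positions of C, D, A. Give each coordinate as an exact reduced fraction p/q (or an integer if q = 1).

1. C_x = -72/229  [G, E, C are collinear ∩ FC ⟂ GE]
2. C_y = 2372/229  [G, E, C are collinear ∩ FC ⟂ GE]
   → C = (-72/229, 2372/229)
3. D_x = 3134/687  [D divides CB with CD:DB = 2/3:1/3]
4. D_y = 5218/229  [D divides CB with CD:DB = 2/3:1/3]
   → D = (3134/687, 5218/229)
5. A_x = 7  [A is the midpoint of FG]
6. A_y = 5/2  [A is the midpoint of FG]
   → A = (7, 5/2)

A = (7, 5/2)
C = (-72/229, 2372/229)
D = (3134/687, 5218/229)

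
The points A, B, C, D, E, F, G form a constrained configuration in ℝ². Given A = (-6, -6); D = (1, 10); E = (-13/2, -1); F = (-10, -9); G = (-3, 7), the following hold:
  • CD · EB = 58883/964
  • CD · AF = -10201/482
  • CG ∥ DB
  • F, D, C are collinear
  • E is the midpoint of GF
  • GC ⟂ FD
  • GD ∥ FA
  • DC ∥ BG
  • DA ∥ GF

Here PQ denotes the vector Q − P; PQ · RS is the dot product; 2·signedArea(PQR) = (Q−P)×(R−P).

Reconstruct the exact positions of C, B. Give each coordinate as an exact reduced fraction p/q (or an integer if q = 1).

B = (-335/482, 5293/482)
C = (-629/482, 2901/482)

1. C_x = -629/482  [F, D, C are collinear ∩ GC ⟂ FD]
2. C_y = 2901/482  [F, D, C are collinear ∩ GC ⟂ FD]
   → C = (-629/482, 2901/482)
3. B_x = -335/482  [DC ∥ BG ∩ CG ∥ DB]
4. B_y = 5293/482  [DC ∥ BG ∩ CG ∥ DB]
   → B = (-335/482, 5293/482)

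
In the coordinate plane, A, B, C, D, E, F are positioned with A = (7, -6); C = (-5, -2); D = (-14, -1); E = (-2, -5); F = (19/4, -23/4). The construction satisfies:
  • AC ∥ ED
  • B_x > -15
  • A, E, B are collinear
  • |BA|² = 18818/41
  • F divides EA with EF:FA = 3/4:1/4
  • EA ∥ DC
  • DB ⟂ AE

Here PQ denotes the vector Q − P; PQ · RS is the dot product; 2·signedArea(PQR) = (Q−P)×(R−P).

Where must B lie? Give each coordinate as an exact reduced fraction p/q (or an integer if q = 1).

B = (-586/41, -149/41)

1. B_x = -586/41  [A, E, B are collinear ∩ DB ⟂ AE]
2. B_y = -149/41  [A, E, B are collinear ∩ DB ⟂ AE]
   → B = (-586/41, -149/41)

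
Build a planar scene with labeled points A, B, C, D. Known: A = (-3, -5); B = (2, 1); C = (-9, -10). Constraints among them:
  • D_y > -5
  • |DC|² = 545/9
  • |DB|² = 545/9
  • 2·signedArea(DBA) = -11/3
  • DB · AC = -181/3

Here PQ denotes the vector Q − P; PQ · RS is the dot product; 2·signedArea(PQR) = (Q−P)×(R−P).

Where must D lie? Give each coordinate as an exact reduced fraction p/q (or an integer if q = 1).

D = (-10/3, -14/3)

1. D_x = -10/3  [2·signedArea(DBA) = -11/3 ∩ DB · AC = -181/3]
2. D_y = -14/3  [2·signedArea(DBA) = -11/3 ∩ DB · AC = -181/3]
   → D = (-10/3, -14/3)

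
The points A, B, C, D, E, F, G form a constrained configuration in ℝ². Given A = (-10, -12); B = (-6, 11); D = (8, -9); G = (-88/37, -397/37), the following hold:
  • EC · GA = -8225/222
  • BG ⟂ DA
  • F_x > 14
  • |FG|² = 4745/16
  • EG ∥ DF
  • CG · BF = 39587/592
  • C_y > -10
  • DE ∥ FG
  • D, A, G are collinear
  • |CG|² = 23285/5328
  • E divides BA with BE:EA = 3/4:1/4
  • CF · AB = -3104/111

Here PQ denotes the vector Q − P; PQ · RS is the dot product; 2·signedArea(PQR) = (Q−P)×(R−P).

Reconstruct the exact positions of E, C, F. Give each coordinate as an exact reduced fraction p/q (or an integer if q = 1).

1. E_x = -9  [E divides BA with BE:EA = 3/4:1/4]
2. E_y = -25/4  [E divides BA with BE:EA = 3/4:1/4]
   → E = (-9, -25/4)
3. C_x = -11/3  [line -282/37·x + -47/37·y + -17531/444 = 0 ∩ |CG|² = 23285/5328]
4. C_y = -109/12  [line -282/37·x + -47/37·y + -17531/444 = 0 ∩ |CG|² = 23285/5328]
   → C = (-11/3, -109/12)
5. F_x = 541/37  [CF · AB = -3104/111 ∩ DE ∥ FG]
6. F_y = -1995/148  [CF · AB = -3104/111 ∩ DE ∥ FG]
   → F = (541/37, -1995/148)

C = (-11/3, -109/12)
E = (-9, -25/4)
F = (541/37, -1995/148)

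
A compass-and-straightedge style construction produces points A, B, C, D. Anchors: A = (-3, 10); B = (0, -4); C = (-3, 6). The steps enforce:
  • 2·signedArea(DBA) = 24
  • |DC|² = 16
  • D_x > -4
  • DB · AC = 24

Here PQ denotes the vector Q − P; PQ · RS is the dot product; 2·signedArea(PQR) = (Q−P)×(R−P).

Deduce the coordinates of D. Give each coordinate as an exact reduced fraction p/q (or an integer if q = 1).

1. D_x = -3  [DB · AC = 24 ∩ 2·signedArea(DBA) = 24]
2. D_y = 2  [DB · AC = 24 ∩ 2·signedArea(DBA) = 24]
   → D = (-3, 2)

D = (-3, 2)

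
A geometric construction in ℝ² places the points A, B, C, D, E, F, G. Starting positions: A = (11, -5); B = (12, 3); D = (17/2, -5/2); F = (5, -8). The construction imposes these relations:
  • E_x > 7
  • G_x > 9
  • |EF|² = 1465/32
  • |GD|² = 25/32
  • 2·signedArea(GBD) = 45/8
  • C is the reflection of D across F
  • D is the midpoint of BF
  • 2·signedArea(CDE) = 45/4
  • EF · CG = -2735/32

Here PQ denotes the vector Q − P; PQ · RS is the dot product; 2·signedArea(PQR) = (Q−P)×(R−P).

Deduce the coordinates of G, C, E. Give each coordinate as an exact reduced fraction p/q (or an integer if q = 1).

1. C_x = 3/2  [C is the reflection of D across F]
2. C_y = -27/2  [C is the reflection of D across F]
   → C = (3/2, -27/2)
3. E_x = 63/8  [line -11·x + 7·y + 399/4 = 0 ∩ |EF|² = 1465/32]
4. E_y = -15/8  [line -11·x + 7·y + 399/4 = 0 ∩ |EF|² = 1465/32]
   → E = (63/8, -15/8)
5. G_x = 73/8  [2·signedArea(GBD) = 45/8 ∩ EF · CG = -2735/32]
6. G_y = -25/8  [2·signedArea(GBD) = 45/8 ∩ EF · CG = -2735/32]
   → G = (73/8, -25/8)

C = (3/2, -27/2)
E = (63/8, -15/8)
G = (73/8, -25/8)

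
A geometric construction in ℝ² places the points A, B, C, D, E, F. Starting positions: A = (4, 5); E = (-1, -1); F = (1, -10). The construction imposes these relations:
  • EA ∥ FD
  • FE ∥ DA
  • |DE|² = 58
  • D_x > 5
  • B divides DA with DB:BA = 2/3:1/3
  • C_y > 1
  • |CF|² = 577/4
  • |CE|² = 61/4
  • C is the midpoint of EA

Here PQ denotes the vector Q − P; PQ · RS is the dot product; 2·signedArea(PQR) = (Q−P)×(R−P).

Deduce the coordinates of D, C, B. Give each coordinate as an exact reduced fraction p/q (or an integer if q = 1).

B = (14/3, 2)
C = (3/2, 2)
D = (6, -4)

1. D_x = 6  [FE ∥ DA ∩ EA ∥ FD]
2. D_y = -4  [FE ∥ DA ∩ EA ∥ FD]
   → D = (6, -4)
3. C_x = 3/2  [C is the midpoint of EA]
4. C_y = 2  [C is the midpoint of EA]
   → C = (3/2, 2)
5. B_x = 14/3  [B divides DA with DB:BA = 2/3:1/3]
6. B_y = 2  [B divides DA with DB:BA = 2/3:1/3]
   → B = (14/3, 2)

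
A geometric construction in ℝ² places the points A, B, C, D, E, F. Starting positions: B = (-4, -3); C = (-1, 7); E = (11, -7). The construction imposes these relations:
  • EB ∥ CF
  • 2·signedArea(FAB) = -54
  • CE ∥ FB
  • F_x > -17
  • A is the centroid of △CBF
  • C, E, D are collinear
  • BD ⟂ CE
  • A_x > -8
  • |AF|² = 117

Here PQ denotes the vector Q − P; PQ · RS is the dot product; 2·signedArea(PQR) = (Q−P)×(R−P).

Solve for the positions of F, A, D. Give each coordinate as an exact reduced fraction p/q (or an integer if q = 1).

1. F_x = -16  [CE ∥ FB ∩ EB ∥ CF]
2. F_y = 11  [CE ∥ FB ∩ EB ∥ CF]
   → F = (-16, 11)
3. A_x = -7  [A is the centroid of △CBF]
4. A_y = 5  [A is the centroid of △CBF]
   → A = (-7, 5)
5. D_x = 227/85  [C, E, D are collinear ∩ BD ⟂ CE]
6. D_y = 231/85  [C, E, D are collinear ∩ BD ⟂ CE]
   → D = (227/85, 231/85)

A = (-7, 5)
D = (227/85, 231/85)
F = (-16, 11)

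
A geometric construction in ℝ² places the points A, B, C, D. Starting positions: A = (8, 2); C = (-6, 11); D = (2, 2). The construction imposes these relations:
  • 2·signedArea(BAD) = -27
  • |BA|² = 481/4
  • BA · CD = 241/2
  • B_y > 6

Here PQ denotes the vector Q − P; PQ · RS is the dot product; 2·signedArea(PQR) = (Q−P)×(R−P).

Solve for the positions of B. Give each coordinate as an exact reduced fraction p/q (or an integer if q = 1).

B = (-2, 13/2)

1. B_x = -2  [2·signedArea(BAD) = -27 ∩ BA · CD = 241/2]
2. B_y = 13/2  [2·signedArea(BAD) = -27 ∩ BA · CD = 241/2]
   → B = (-2, 13/2)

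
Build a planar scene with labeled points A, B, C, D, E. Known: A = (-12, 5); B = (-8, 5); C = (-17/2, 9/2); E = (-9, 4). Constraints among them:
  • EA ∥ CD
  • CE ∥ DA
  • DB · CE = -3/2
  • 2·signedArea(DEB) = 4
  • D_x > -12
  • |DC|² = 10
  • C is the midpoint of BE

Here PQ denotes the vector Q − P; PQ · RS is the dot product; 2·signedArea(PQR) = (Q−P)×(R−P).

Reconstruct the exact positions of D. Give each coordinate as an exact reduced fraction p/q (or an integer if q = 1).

D = (-23/2, 11/2)

1. D_x = -23/2  [CE ∥ DA ∩ EA ∥ CD]
2. D_y = 11/2  [CE ∥ DA ∩ EA ∥ CD]
   → D = (-23/2, 11/2)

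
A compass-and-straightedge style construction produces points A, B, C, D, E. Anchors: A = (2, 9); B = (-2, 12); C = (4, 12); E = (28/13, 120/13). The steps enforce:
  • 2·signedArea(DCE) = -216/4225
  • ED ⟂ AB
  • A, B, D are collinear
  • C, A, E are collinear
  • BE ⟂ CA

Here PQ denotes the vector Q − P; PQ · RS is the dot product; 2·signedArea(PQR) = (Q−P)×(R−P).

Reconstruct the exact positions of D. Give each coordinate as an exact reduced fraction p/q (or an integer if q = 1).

D = (646/325, 2928/325)

1. D_x = 646/325  [A, B, D are collinear ∩ ED ⟂ AB]
2. D_y = 2928/325  [A, B, D are collinear ∩ ED ⟂ AB]
   → D = (646/325, 2928/325)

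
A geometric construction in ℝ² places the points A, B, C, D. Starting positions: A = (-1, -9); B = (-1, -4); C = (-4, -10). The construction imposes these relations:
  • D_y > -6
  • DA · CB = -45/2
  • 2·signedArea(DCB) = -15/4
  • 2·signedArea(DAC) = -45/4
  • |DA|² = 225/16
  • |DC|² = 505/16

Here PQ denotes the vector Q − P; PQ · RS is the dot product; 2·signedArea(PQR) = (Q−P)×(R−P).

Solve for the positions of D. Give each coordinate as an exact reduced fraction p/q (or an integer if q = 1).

D = (-1, -21/4)

1. D_x = -1  [2·signedArea(DAC) = -45/4 ∩ 2·signedArea(DCB) = -15/4]
2. D_y = -21/4  [2·signedArea(DAC) = -45/4 ∩ 2·signedArea(DCB) = -15/4]
   → D = (-1, -21/4)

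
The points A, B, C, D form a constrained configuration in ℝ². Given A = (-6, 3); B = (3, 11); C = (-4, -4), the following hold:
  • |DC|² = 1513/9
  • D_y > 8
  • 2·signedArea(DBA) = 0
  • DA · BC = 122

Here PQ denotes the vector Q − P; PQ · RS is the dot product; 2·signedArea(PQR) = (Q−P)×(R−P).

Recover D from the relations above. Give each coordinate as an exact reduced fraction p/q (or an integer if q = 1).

1. D_x = 0  [2·signedArea(DBA) = 0 ∩ DA · BC = 122]
2. D_y = 25/3  [2·signedArea(DBA) = 0 ∩ DA · BC = 122]
   → D = (0, 25/3)

D = (0, 25/3)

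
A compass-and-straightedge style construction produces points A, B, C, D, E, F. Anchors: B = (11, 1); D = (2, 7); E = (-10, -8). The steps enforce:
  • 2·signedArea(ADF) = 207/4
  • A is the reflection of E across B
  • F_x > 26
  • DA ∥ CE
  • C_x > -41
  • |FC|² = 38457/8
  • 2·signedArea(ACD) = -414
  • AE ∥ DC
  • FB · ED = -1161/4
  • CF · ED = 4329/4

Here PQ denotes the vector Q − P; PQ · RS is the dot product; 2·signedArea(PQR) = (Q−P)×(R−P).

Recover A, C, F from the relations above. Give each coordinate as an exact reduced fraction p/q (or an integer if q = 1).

1. A_x = 32  [A is the reflection of E across B]
2. A_y = 10  [A is the reflection of E across B]
   → A = (32, 10)
3. C_x = -40  [DA ∥ CE ∩ AE ∥ DC]
4. C_y = -11  [DA ∥ CE ∩ AE ∥ DC]
   → C = (-40, -11)
5. F_x = 107/4  [FB · ED = -1161/4 ∩ 2·signedArea(ADF) = 207/4]
6. F_y = 31/4  [FB · ED = -1161/4 ∩ 2·signedArea(ADF) = 207/4]
   → F = (107/4, 31/4)

A = (32, 10)
C = (-40, -11)
F = (107/4, 31/4)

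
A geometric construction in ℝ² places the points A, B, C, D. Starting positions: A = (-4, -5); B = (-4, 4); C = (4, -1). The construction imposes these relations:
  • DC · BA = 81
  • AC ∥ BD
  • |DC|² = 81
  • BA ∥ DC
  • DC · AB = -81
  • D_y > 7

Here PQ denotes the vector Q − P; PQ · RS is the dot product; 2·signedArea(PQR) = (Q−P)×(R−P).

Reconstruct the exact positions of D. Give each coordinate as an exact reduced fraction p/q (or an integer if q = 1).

1. D_x = 4  [BA ∥ DC ∩ AC ∥ BD]
2. D_y = 8  [BA ∥ DC ∩ AC ∥ BD]
   → D = (4, 8)

D = (4, 8)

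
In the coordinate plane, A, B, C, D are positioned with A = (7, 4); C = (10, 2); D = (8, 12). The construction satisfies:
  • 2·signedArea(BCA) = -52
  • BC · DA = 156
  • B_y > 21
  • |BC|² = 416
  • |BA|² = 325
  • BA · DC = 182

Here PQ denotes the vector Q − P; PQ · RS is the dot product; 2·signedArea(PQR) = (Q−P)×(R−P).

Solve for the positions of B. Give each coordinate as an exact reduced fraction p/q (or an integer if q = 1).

1. B_x = 6  [BA · DC = 182 ∩ 2·signedArea(BCA) = -52]
2. B_y = 22  [BA · DC = 182 ∩ 2·signedArea(BCA) = -52]
   → B = (6, 22)

B = (6, 22)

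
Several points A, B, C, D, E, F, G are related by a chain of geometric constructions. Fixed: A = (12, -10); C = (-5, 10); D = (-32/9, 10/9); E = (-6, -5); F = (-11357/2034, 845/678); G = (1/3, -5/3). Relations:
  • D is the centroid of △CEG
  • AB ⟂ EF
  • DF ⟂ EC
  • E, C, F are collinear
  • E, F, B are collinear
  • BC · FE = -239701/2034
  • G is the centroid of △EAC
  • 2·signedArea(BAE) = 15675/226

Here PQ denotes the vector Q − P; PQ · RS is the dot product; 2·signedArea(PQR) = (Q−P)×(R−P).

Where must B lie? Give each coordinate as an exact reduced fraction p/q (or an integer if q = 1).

1. B_x = -1413/226  [E, F, B are collinear ∩ AB ⟂ EF]
2. B_y = -1985/226  [E, F, B are collinear ∩ AB ⟂ EF]
   → B = (-1413/226, -1985/226)

B = (-1413/226, -1985/226)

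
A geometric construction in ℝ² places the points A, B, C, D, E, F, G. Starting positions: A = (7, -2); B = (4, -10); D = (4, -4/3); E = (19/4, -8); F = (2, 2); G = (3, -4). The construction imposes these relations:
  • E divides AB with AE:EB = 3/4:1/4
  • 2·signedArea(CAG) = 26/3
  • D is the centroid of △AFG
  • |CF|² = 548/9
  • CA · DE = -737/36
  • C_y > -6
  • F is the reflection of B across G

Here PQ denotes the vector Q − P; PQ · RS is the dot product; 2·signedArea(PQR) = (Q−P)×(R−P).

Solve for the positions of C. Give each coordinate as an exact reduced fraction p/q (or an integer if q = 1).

1. C_x = 14/3  [CA · DE = -737/36 ∩ 2·signedArea(CAG) = 26/3]
2. C_y = -16/3  [CA · DE = -737/36 ∩ 2·signedArea(CAG) = 26/3]
   → C = (14/3, -16/3)

C = (14/3, -16/3)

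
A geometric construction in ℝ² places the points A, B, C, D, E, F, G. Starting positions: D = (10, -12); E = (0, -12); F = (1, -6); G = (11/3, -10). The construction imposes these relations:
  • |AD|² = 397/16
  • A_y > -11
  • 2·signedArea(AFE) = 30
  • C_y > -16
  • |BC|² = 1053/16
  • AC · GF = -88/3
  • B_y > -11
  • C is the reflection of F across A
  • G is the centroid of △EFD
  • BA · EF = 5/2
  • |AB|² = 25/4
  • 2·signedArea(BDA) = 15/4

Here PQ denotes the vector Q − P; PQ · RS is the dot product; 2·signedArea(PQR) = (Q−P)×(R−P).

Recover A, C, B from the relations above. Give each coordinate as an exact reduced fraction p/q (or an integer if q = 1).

A = (21/4, -21/2)
B = (11/4, -21/2)
C = (19/2, -15)

1. A_x = 21/4  [line 6·x + -1·y + -42 = 0 ∩ |AD|² = 397/16]
2. A_y = -21/2  [line 6·x + -1·y + -42 = 0 ∩ |AD|² = 397/16]
   → A = (21/4, -21/2)
3. C_x = 19/2  [AC · GF = -88/3 ∩ C is the reflection of F across A]
4. C_y = -15  [AC · GF = -88/3 ∩ C is the reflection of F across A]
   → C = (19/2, -15)
5. B_x = 11/4  [2·signedArea(BDA) = 15/4 ∩ BA · EF = 5/2]
6. B_y = -21/2  [2·signedArea(BDA) = 15/4 ∩ BA · EF = 5/2]
   → B = (11/4, -21/2)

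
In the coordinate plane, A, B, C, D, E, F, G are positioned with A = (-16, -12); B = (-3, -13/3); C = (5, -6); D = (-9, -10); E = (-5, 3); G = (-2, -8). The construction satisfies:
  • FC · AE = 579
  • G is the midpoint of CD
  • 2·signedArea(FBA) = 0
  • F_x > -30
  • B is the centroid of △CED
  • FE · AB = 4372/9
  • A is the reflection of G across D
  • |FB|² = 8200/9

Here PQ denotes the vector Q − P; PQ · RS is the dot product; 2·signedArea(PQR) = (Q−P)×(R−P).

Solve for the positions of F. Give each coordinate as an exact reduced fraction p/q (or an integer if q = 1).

F = (-29, -59/3)

1. F_x = -29  [2·signedArea(FBA) = 0 ∩ FC · AE = 579]
2. F_y = -59/3  [2·signedArea(FBA) = 0 ∩ FC · AE = 579]
   → F = (-29, -59/3)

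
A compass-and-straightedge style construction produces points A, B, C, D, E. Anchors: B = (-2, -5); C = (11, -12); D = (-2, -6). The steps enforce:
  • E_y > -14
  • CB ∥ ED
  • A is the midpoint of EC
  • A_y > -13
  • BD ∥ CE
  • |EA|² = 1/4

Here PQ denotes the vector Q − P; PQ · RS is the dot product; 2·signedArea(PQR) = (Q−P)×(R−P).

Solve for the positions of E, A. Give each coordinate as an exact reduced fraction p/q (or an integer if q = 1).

1. E_x = 11  [CB ∥ ED ∩ BD ∥ CE]
2. E_y = -13  [CB ∥ ED ∩ BD ∥ CE]
   → E = (11, -13)
3. A_x = 11  [A is the midpoint of EC]
4. A_y = -25/2  [A is the midpoint of EC]
   → A = (11, -25/2)

A = (11, -25/2)
E = (11, -13)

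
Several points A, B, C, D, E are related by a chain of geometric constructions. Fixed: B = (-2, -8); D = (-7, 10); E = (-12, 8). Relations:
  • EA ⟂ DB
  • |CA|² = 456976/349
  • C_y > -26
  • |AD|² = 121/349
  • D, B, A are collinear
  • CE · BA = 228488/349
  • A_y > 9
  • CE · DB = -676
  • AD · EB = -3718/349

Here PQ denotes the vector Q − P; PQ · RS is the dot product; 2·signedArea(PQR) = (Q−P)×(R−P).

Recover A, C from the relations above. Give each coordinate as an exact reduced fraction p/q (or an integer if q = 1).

1. A_x = -2388/349  [D, B, A are collinear ∩ EA ⟂ DB]
2. A_y = 3292/349  [D, B, A are collinear ∩ EA ⟂ DB]
   → A = (-2388/349, 3292/349)
3. C_x = 992/349  [line 1690/349·x + -6084/349·y + -159536/349 = 0 ∩ |CA|² = 456976/349]
4. C_y = -8876/349  [line 1690/349·x + -6084/349·y + -159536/349 = 0 ∩ |CA|² = 456976/349]
   → C = (992/349, -8876/349)

A = (-2388/349, 3292/349)
C = (992/349, -8876/349)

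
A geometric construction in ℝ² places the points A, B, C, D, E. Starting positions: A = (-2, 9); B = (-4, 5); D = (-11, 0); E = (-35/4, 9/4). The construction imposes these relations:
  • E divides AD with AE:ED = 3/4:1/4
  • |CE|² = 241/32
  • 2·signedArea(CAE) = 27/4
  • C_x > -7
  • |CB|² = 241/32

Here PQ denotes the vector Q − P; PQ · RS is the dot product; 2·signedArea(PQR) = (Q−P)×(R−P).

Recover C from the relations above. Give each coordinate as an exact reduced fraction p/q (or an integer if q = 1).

C = (-51/8, 29/8)

1. C_x = -51/8  [line 27/4·x + -27/4·y + 135/2 = 0 ∩ |CE|² = 241/32]
2. C_y = 29/8  [line 27/4·x + -27/4·y + 135/2 = 0 ∩ |CE|² = 241/32]
   → C = (-51/8, 29/8)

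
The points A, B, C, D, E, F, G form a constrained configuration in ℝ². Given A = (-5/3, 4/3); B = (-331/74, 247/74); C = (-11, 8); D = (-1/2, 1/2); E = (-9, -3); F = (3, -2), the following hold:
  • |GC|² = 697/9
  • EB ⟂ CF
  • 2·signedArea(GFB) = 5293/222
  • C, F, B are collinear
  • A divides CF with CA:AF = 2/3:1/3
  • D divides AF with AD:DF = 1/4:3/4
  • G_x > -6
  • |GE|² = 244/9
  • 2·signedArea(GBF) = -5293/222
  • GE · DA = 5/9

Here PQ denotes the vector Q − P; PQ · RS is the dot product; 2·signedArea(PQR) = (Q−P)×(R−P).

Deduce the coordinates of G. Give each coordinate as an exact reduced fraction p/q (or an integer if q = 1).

G = (-17/3, 1)

1. G_x = -17/3  [2·signedArea(GBF) = -5293/222 ∩ GE · DA = 5/9]
2. G_y = 1  [2·signedArea(GBF) = -5293/222 ∩ GE · DA = 5/9]
   → G = (-17/3, 1)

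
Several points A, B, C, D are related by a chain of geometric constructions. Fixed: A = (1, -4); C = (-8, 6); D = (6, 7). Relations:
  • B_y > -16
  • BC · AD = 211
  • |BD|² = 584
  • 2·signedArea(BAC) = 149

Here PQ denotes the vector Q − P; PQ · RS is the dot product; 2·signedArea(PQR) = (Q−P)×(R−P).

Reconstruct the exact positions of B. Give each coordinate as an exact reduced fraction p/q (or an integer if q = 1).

1. B_x = -4  [BC · AD = 211 ∩ 2·signedArea(BAC) = 149]
2. B_y = -15  [BC · AD = 211 ∩ 2·signedArea(BAC) = 149]
   → B = (-4, -15)

B = (-4, -15)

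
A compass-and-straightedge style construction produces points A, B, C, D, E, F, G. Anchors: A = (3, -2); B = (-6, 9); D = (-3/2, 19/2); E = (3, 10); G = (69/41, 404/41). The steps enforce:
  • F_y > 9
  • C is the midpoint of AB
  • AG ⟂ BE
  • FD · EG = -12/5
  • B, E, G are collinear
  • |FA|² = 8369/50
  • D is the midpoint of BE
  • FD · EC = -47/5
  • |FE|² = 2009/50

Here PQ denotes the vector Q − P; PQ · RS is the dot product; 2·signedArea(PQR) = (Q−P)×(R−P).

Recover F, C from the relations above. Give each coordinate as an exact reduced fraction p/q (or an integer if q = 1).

1. F_x = -33/10  [line 54/41·x + 6/41·y + 612/205 = 0 ∩ |FE|² = 2009/50]
2. F_y = 93/10  [line 54/41·x + 6/41·y + 612/205 = 0 ∩ |FE|² = 2009/50]
   → F = (-33/10, 93/10)
3. C_x = -3/2  [C is the midpoint of AB]
4. C_y = 7/2  [C is the midpoint of AB]
   → C = (-3/2, 7/2)

C = (-3/2, 7/2)
F = (-33/10, 93/10)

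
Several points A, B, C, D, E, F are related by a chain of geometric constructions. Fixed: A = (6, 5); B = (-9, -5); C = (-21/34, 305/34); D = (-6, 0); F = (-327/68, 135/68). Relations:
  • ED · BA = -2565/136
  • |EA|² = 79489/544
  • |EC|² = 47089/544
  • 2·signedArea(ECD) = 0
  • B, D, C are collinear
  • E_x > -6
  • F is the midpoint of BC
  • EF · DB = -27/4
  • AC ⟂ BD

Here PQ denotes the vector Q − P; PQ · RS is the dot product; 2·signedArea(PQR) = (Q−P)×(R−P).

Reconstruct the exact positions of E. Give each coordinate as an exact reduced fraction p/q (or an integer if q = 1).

1. E_x = -735/136  [2·signedArea(ECD) = 0 ∩ EF · DB = -27/4]
2. E_y = 135/136  [2·signedArea(ECD) = 0 ∩ EF · DB = -27/4]
   → E = (-735/136, 135/136)

E = (-735/136, 135/136)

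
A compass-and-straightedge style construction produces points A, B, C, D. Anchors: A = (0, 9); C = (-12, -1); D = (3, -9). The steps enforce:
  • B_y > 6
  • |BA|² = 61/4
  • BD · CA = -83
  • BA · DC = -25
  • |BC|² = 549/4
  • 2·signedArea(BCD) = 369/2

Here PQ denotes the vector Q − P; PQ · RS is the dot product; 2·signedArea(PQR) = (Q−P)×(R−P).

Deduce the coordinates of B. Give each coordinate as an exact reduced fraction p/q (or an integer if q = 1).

B = (-3, 13/2)

1. B_x = -3  [BA · DC = -25 ∩ BD · CA = -83]
2. B_y = 13/2  [BA · DC = -25 ∩ BD · CA = -83]
   → B = (-3, 13/2)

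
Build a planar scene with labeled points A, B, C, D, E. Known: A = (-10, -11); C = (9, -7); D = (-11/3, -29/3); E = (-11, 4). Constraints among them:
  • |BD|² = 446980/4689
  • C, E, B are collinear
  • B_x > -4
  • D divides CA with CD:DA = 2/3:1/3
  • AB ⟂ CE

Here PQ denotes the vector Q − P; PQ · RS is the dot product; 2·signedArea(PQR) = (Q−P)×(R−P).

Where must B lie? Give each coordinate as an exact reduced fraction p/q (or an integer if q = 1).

1. B_x = -2031/521  [C, E, B are collinear ∩ AB ⟂ CE]
2. B_y = 49/521  [C, E, B are collinear ∩ AB ⟂ CE]
   → B = (-2031/521, 49/521)

B = (-2031/521, 49/521)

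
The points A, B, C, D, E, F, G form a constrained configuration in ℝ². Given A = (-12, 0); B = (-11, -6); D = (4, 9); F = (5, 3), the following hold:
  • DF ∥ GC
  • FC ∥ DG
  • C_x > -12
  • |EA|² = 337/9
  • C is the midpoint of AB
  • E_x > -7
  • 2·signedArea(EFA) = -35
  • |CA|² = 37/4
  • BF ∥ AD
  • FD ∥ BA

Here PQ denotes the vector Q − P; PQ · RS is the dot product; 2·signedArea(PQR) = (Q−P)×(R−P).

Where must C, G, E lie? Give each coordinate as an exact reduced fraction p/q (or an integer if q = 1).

C = (-23/2, -3)
E = (-20/3, 3)
G = (-25/2, 3)

1. C_x = -23/2  [C is the midpoint of AB]
2. C_y = -3  [C is the midpoint of AB]
   → C = (-23/2, -3)
3. G_x = -25/2  [DF ∥ GC ∩ FC ∥ DG]
4. G_y = 3  [DF ∥ GC ∩ FC ∥ DG]
   → G = (-25/2, 3)
5. E_x = -20/3  [line 3·x + -17·y + 71 = 0 ∩ |EA|² = 337/9]
6. E_y = 3  [line 3·x + -17·y + 71 = 0 ∩ |EA|² = 337/9]
   → E = (-20/3, 3)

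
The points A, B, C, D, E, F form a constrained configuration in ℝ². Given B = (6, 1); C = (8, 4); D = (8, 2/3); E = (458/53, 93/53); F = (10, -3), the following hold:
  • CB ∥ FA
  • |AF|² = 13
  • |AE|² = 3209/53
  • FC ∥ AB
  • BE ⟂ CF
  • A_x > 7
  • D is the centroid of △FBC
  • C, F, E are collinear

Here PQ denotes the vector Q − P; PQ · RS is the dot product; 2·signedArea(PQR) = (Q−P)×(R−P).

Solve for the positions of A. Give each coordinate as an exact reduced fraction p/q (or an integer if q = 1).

1. A_x = 8  [FC ∥ AB ∩ CB ∥ FA]
2. A_y = -6  [FC ∥ AB ∩ CB ∥ FA]
   → A = (8, -6)

A = (8, -6)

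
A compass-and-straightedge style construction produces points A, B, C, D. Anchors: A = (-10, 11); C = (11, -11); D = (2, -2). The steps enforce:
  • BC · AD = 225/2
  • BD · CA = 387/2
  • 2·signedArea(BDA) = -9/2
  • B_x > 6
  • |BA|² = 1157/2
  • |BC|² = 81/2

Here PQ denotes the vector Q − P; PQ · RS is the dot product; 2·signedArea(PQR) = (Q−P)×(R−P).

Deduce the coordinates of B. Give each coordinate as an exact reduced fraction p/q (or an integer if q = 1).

1. B_x = 13/2  [BC · AD = 225/2 ∩ 2·signedArea(BDA) = -9/2]
2. B_y = -13/2  [BC · AD = 225/2 ∩ 2·signedArea(BDA) = -9/2]
   → B = (13/2, -13/2)

B = (13/2, -13/2)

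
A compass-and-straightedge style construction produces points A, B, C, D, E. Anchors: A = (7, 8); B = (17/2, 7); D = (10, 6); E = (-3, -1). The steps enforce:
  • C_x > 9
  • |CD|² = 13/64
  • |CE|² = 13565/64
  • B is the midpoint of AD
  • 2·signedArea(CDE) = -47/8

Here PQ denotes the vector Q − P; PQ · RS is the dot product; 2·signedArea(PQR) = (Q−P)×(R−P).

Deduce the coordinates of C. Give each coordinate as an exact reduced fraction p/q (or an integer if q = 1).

1. C_x = 77/8  [line 7·x + -13·y + 111/8 = 0 ∩ |CE|² = 13565/64]
2. C_y = 25/4  [line 7·x + -13·y + 111/8 = 0 ∩ |CE|² = 13565/64]
   → C = (77/8, 25/4)

C = (77/8, 25/4)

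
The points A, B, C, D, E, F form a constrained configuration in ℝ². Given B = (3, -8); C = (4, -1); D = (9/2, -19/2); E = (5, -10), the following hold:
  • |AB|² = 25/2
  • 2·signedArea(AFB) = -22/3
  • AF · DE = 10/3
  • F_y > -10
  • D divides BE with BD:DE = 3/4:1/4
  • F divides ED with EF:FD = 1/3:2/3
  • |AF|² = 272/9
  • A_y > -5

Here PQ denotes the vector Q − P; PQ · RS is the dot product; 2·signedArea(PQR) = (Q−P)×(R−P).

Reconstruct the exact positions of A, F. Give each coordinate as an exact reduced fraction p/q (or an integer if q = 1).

A = (7/2, -9/2)
F = (29/6, -59/6)

1. F_x = 29/6  [F divides ED with EF:FD = 1/3:2/3]
2. F_y = -59/6  [F divides ED with EF:FD = 1/3:2/3]
   → F = (29/6, -59/6)
3. A_x = 7/2  [AF · DE = 10/3 ∩ 2·signedArea(AFB) = -22/3]
4. A_y = -9/2  [AF · DE = 10/3 ∩ 2·signedArea(AFB) = -22/3]
   → A = (7/2, -9/2)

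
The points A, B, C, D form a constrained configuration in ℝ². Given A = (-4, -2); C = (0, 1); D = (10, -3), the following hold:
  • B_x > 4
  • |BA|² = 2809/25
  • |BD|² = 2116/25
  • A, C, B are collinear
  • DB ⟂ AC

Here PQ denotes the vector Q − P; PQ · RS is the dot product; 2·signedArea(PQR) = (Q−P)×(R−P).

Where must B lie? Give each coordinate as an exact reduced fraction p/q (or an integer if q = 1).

1. B_x = 112/25  [A, C, B are collinear ∩ DB ⟂ AC]
2. B_y = 109/25  [A, C, B are collinear ∩ DB ⟂ AC]
   → B = (112/25, 109/25)

B = (112/25, 109/25)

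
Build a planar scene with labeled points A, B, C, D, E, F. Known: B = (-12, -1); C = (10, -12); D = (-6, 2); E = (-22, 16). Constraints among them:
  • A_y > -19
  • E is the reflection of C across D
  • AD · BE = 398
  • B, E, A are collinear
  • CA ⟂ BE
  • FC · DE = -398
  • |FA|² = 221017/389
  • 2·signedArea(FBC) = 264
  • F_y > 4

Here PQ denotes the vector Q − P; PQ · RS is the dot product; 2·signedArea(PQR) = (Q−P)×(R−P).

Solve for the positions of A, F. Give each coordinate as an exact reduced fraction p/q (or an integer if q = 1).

1. A_x = -598/389  [B, E, A are collinear ∩ CA ⟂ BE]
2. A_y = -7308/389  [B, E, A are collinear ∩ CA ⟂ BE]
   → A = (-598/389, -7308/389)
3. F_x = 0  [FC · DE = -398 ∩ 2·signedArea(FBC) = 264]
4. F_y = 5  [FC · DE = -398 ∩ 2·signedArea(FBC) = 264]
   → F = (0, 5)

A = (-598/389, -7308/389)
F = (0, 5)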